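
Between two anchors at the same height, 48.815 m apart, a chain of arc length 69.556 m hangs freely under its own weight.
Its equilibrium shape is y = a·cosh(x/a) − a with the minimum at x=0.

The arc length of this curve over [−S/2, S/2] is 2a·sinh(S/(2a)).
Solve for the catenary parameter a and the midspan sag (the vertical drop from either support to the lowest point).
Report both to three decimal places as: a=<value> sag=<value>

a=16.179 sag=22.178

seed: a₀ = √(S³/(24(L−S))) = √(48.815³/(24·20.741)) = 15.286550
iter 1: u=1.596665  f(a)=+2.810e+00  f'(a)=-3.471e+00  a ← 15.286550 − (+2.810e+00/-3.471e+00) = 16.096029
iter 2: u=1.516368  f(a)=+2.386e-01  f'(a)=-2.905e+00  a ← 16.096029 − (+2.386e-01/-2.905e+00) = 16.178184
iter 3: u=1.508667  f(a)=+2.074e-03  f'(a)=-2.854e+00  a ← 16.178184 − (+2.074e-03/-2.854e+00) = 16.178911
iter 4: u=1.508600  f(a)=+1.596e-07  f'(a)=-2.854e+00  a ← 16.178911 − (+1.596e-07/-2.854e+00) = 16.178911
iter 5: u=1.508600  f(a)=+1.421e-14  f'(a)=-2.854e+00  a ← 16.178911 − (+1.421e-14/-2.854e+00) = 16.178911
converged: |Δa| < 1e-12 after 5 iterations
sag = a·(cosh(S/(2a)) − 1) = 16.178911·(cosh(1.508600) − 1) = 22.178180
T_max/T_min = cosh(S/(2a)) = 2.370808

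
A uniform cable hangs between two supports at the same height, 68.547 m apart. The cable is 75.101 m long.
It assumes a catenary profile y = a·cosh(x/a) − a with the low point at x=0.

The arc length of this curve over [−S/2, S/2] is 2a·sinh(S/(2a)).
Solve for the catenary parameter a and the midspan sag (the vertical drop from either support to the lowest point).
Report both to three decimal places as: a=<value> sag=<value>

a=45.886 sag=13.406

seed: a₀ = √(S³/(24(L−S))) = √(68.547³/(24·6.554)) = 45.250548
iter 1: u=0.757416  f(a)=+1.906e-01  f'(a)=-3.066e-01  a ← 45.250548 − (+1.906e-01/-3.066e-01) = 45.872072
iter 2: u=0.747154  f(a)=+3.998e-03  f'(a)=-2.939e-01  a ← 45.872072 − (+3.998e-03/-2.939e-01) = 45.885674
iter 3: u=0.746932  f(a)=+1.842e-06  f'(a)=-2.936e-01  a ← 45.885674 − (+1.842e-06/-2.936e-01) = 45.885680
iter 4: u=0.746932  f(a)=+3.979e-13  f'(a)=-2.936e-01  a ← 45.885680 − (+3.979e-13/-2.936e-01) = 45.885680
converged: |Δa| < 1e-12 after 4 iterations
sag = a·(cosh(S/(2a)) − 1) = 45.885680·(cosh(0.746932) − 1) = 13.406273
T_max/T_min = cosh(S/(2a)) = 1.292167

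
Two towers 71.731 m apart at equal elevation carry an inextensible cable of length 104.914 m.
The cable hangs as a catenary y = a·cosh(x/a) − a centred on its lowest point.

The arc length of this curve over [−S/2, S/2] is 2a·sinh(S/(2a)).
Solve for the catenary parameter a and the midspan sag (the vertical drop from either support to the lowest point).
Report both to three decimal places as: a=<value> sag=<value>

a=22.886 sag=34.346

seed: a₀ = √(S³/(24(L−S))) = √(71.731³/(24·33.183)) = 21.527663
iter 1: u=1.666019  f(a)=+4.922e+00  f'(a)=-4.028e+00  a ← 21.527663 − (+4.922e+00/-4.028e+00) = 22.749550
iter 2: u=1.576537  f(a)=+4.501e-01  f'(a)=-3.322e+00  a ← 22.749550 − (+4.501e-01/-3.322e+00) = 22.885046
iter 3: u=1.567202  f(a)=+4.602e-03  f'(a)=-3.254e+00  a ← 22.885046 − (+4.602e-03/-3.254e+00) = 22.886460
iter 4: u=1.567106  f(a)=+4.919e-07  f'(a)=-3.254e+00  a ← 22.886460 − (+4.919e-07/-3.254e+00) = 22.886460
iter 5: u=1.567106  f(a)=+1.421e-14  f'(a)=-3.254e+00  a ← 22.886460 − (+1.421e-14/-3.254e+00) = 22.886460
converged: |Δa| < 1e-12 after 5 iterations
sag = a·(cosh(S/(2a)) − 1) = 22.886460·(cosh(1.567106) − 1) = 34.345759
T_max/T_min = cosh(S/(2a)) = 2.500702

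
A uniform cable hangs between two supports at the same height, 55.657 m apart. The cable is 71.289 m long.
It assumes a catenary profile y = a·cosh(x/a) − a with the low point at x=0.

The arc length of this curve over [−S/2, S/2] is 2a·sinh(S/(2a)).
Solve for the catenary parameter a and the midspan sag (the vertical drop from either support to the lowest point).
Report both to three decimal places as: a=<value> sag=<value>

seed: a₀ = √(S³/(24(L−S))) = √(55.657³/(24·15.632)) = 21.437138
iter 1: u=1.298144  f(a)=+1.371e+00  f'(a)=-1.719e+00  a ← 21.437138 − (+1.371e+00/-1.719e+00) = 22.234633
iter 2: u=1.251584  f(a)=+8.023e-02  f'(a)=-1.524e+00  a ← 22.234633 − (+8.023e-02/-1.524e+00) = 22.287294
iter 3: u=1.248626  f(a)=+3.125e-04  f'(a)=-1.512e+00  a ← 22.287294 − (+3.125e-04/-1.512e+00) = 22.287501
iter 4: u=1.248615  f(a)=+4.779e-09  f'(a)=-1.512e+00  a ← 22.287501 − (+4.779e-09/-1.512e+00) = 22.287501
iter 5: u=1.248615  f(a)=+2.842e-14  f'(a)=-1.512e+00  a ← 22.287501 − (+2.842e-14/-1.512e+00) = 22.287501
converged: |Δa| < 1e-12 after 5 iterations
sag = a·(cosh(S/(2a)) − 1) = 22.287501·(cosh(1.248615) − 1) = 19.751327
T_max/T_min = cosh(S/(2a)) = 1.886206

a=22.288 sag=19.751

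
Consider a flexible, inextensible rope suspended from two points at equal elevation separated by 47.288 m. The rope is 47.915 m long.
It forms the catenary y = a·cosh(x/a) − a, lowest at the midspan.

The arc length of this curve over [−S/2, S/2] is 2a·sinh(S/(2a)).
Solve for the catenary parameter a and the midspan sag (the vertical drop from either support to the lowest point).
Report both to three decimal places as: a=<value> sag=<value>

a=83.994 sag=3.350

seed: a₀ = √(S³/(24(L−S))) = √(47.288³/(24·0.627)) = 83.827599
iter 1: u=0.282055  f(a)=+2.499e-03  f'(a)=-1.508e-02  a ← 83.827599 − (+2.499e-03/-1.508e-02) = 83.993316
iter 2: u=0.281499  f(a)=+7.429e-06  f'(a)=-1.499e-02  a ← 83.993316 − (+7.429e-06/-1.499e-02) = 83.993812
iter 3: u=0.281497  f(a)=+6.611e-11  f'(a)=-1.499e-02  a ← 83.993812 − (+6.611e-11/-1.499e-02) = 83.993812
iter 4: u=0.281497  f(a)=-7.105e-15  f'(a)=-1.499e-02  a ← 83.993812 − (-7.105e-15/-1.499e-02) = 83.993812
converged: |Δa| < 1e-12 after 4 iterations
sag = a·(cosh(S/(2a)) − 1) = 83.993812·(cosh(0.281497) − 1) = 3.349890
T_max/T_min = cosh(S/(2a)) = 1.039883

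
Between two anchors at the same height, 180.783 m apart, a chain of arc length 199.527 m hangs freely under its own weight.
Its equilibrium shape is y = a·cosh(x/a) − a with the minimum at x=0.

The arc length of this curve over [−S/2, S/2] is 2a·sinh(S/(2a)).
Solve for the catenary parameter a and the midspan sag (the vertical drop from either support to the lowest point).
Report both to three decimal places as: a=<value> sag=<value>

a=116.345 sag=36.916

seed: a₀ = √(S³/(24(L−S))) = √(180.783³/(24·18.744)) = 114.603960
iter 1: u=0.788729  f(a)=+5.917e-01  f'(a)=-3.479e-01  a ← 114.603960 − (+5.917e-01/-3.479e-01) = 116.304766
iter 2: u=0.777195  f(a)=+1.343e-02  f'(a)=-3.323e-01  a ← 116.304766 − (+1.343e-02/-3.323e-01) = 116.345184
iter 3: u=0.776925  f(a)=+7.275e-06  f'(a)=-3.319e-01  a ← 116.345184 − (+7.275e-06/-3.319e-01) = 116.345206
iter 4: u=0.776925  f(a)=+2.075e-12  f'(a)=-3.319e-01  a ← 116.345206 − (+2.075e-12/-3.319e-01) = 116.345206
converged: |Δa| < 1e-12 after 4 iterations
sag = a·(cosh(S/(2a)) − 1) = 116.345206·(cosh(0.776925) − 1) = 36.915888
T_max/T_min = cosh(S/(2a)) = 1.317296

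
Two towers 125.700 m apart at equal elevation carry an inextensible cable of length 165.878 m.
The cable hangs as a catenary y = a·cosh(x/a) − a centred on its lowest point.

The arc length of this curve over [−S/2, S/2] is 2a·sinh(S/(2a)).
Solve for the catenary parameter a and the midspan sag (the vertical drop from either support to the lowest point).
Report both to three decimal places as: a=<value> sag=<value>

a=47.417 sag=48.120

seed: a₀ = √(S³/(24(L−S))) = √(125.700³/(24·40.178)) = 45.384038
iter 1: u=1.384848  f(a)=+4.033e+00  f'(a)=-2.134e+00  a ← 45.384038 − (+4.033e+00/-2.134e+00) = 47.273874
iter 2: u=1.329487  f(a)=+2.656e-01  f'(a)=-1.862e+00  a ← 47.273874 − (+2.656e-01/-1.862e+00) = 47.416555
iter 3: u=1.325486  f(a)=+1.331e-03  f'(a)=-1.843e+00  a ← 47.416555 − (+1.331e-03/-1.843e+00) = 47.417278
iter 4: u=1.325466  f(a)=+3.383e-08  f'(a)=-1.843e+00  a ← 47.417278 − (+3.383e-08/-1.843e+00) = 47.417278
iter 5: u=1.325466  f(a)=-2.842e-14  f'(a)=-1.843e+00  a ← 47.417278 − (-2.842e-14/-1.843e+00) = 47.417278
converged: |Δa| < 1e-12 after 5 iterations
sag = a·(cosh(S/(2a)) − 1) = 47.417278·(cosh(1.325466) − 1) = 48.119500
T_max/T_min = cosh(S/(2a)) = 2.014809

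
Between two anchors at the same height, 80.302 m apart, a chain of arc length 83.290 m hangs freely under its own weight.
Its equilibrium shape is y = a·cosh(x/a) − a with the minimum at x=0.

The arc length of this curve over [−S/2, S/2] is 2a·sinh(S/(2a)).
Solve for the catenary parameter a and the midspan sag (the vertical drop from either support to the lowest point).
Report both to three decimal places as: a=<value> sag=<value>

seed: a₀ = √(S³/(24(L−S))) = √(80.302³/(24·2.988)) = 84.975480
iter 1: u=0.472501  f(a)=+3.353e-02  f'(a)=-7.191e-02  a ← 84.975480 − (+3.353e-02/-7.191e-02) = 85.441799
iter 2: u=0.469922  f(a)=+2.780e-04  f'(a)=-7.072e-02  a ← 85.441799 − (+2.780e-04/-7.072e-02) = 85.445731
iter 3: u=0.469901  f(a)=+1.947e-08  f'(a)=-7.071e-02  a ← 85.445731 − (+1.947e-08/-7.071e-02) = 85.445731
iter 4: u=0.469901  f(a)=+0.000e+00  f'(a)=-7.071e-02  a ← 85.445731 − (+0.000e+00/-7.071e-02) = 85.445731
converged: |Δa| < 1e-12 after 4 iterations
sag = a·(cosh(S/(2a)) − 1) = 85.445731·(cosh(0.469901) − 1) = 9.608353
T_max/T_min = cosh(S/(2a)) = 1.112450

a=85.446 sag=9.608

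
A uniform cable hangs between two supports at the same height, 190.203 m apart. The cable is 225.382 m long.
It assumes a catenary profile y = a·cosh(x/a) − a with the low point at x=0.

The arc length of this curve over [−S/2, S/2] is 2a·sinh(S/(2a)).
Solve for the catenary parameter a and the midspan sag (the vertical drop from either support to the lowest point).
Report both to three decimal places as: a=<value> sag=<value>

seed: a₀ = √(S³/(24(L−S))) = √(190.203³/(24·35.179)) = 90.277324
iter 1: u=1.053437  f(a)=+2.004e+00  f'(a)=-8.693e-01  a ← 90.277324 − (+2.004e+00/-8.693e-01) = 92.582909
iter 2: u=1.027204  f(a)=+7.935e-02  f'(a)=-8.017e-01  a ← 92.582909 − (+7.935e-02/-8.017e-01) = 92.681882
iter 3: u=1.026107  f(a)=+1.357e-04  f'(a)=-7.990e-01  a ← 92.681882 − (+1.357e-04/-7.990e-01) = 92.682052
iter 4: u=1.026105  f(a)=+3.986e-10  f'(a)=-7.990e-01  a ← 92.682052 − (+3.986e-10/-7.990e-01) = 92.682052
iter 5: u=1.026105  f(a)=-2.842e-14  f'(a)=-7.990e-01  a ← 92.682052 − (-2.842e-14/-7.990e-01) = 92.682052
converged: |Δa| < 1e-12 after 5 iterations
sag = a·(cosh(S/(2a)) − 1) = 92.682052·(cosh(1.026105) − 1) = 53.226221
T_max/T_min = cosh(S/(2a)) = 1.574288

a=92.682 sag=53.226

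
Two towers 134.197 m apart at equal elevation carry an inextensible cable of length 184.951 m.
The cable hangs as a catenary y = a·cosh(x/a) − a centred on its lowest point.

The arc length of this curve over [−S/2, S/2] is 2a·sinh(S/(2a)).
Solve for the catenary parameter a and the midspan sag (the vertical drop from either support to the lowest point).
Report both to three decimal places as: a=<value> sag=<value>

seed: a₀ = √(S³/(24(L−S))) = √(134.197³/(24·50.754)) = 44.542383
iter 1: u=1.506397  f(a)=+6.080e+00  f'(a)=-2.840e+00  a ← 44.542383 − (+6.080e+00/-2.840e+00) = 46.683327
iter 2: u=1.437312  f(a)=+4.658e-01  f'(a)=-2.420e+00  a ← 46.683327 − (+4.658e-01/-2.420e+00) = 46.875831
iter 3: u=1.431409  f(a)=+3.236e-03  f'(a)=-2.386e+00  a ← 46.875831 − (+3.236e-03/-2.386e+00) = 46.877187
iter 4: u=1.431368  f(a)=+1.586e-07  f'(a)=-2.386e+00  a ← 46.877187 − (+1.586e-07/-2.386e+00) = 46.877188
iter 5: u=1.431368  f(a)=+2.842e-14  f'(a)=-2.386e+00  a ← 46.877188 − (+2.842e-14/-2.386e+00) = 46.877188
converged: |Δa| < 1e-12 after 5 iterations
sag = a·(cosh(S/(2a)) − 1) = 46.877188·(cosh(1.431368) − 1) = 56.801107
T_max/T_min = cosh(S/(2a)) = 2.211700

a=46.877 sag=56.801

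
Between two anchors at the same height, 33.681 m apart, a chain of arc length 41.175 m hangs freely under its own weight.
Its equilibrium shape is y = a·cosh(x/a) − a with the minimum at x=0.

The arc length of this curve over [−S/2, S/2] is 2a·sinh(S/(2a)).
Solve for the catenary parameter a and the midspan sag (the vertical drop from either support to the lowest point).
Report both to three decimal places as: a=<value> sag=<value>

a=15.039 sag=10.457

seed: a₀ = √(S³/(24(L−S))) = √(33.681³/(24·7.494)) = 14.575216
iter 1: u=1.155420  f(a)=+5.164e-01  f'(a)=-1.172e+00  a ← 14.575216 − (+5.164e-01/-1.172e+00) = 15.015732
iter 2: u=1.121524  f(a)=+2.434e-02  f'(a)=-1.064e+00  a ← 15.015732 − (+2.434e-02/-1.064e+00) = 15.038601
iter 3: u=1.119818  f(a)=+5.997e-05  f'(a)=-1.059e+00  a ← 15.038601 − (+5.997e-05/-1.059e+00) = 15.038658
iter 4: u=1.119814  f(a)=+3.661e-10  f'(a)=-1.059e+00  a ← 15.038658 − (+3.661e-10/-1.059e+00) = 15.038658
iter 5: u=1.119814  f(a)=+7.105e-15  f'(a)=-1.059e+00  a ← 15.038658 − (+7.105e-15/-1.059e+00) = 15.038658
converged: |Δa| < 1e-12 after 5 iterations
sag = a·(cosh(S/(2a)) − 1) = 15.038658·(cosh(1.119814) − 1) = 10.456565
T_max/T_min = cosh(S/(2a)) = 1.695312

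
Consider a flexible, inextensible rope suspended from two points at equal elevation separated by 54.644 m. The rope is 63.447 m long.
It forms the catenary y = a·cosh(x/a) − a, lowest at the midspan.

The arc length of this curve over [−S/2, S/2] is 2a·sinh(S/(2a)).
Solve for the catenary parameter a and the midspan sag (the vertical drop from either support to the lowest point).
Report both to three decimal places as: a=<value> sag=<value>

a=28.438 sag=14.166

seed: a₀ = √(S³/(24(L−S))) = √(54.644³/(24·8.803)) = 27.790269
iter 1: u=0.983150  f(a)=+4.354e-01  f'(a)=-6.969e-01  a ← 27.790269 − (+4.354e-01/-6.969e-01) = 28.414969
iter 2: u=0.961535  f(a)=+1.511e-02  f'(a)=-6.493e-01  a ← 28.414969 − (+1.511e-02/-6.493e-01) = 28.438245
iter 3: u=0.960748  f(a)=+1.966e-05  f'(a)=-6.476e-01  a ← 28.438245 − (+1.966e-05/-6.476e-01) = 28.438275
iter 4: u=0.960747  f(a)=+3.338e-11  f'(a)=-6.476e-01  a ← 28.438275 − (+3.338e-11/-6.476e-01) = 28.438275
iter 5: u=0.960747  f(a)=-1.421e-14  f'(a)=-6.476e-01  a ← 28.438275 − (-1.421e-14/-6.476e-01) = 28.438275
converged: |Δa| < 1e-12 after 5 iterations
sag = a·(cosh(S/(2a)) − 1) = 28.438275·(cosh(0.960747) − 1) = 14.165902
T_max/T_min = cosh(S/(2a)) = 1.498128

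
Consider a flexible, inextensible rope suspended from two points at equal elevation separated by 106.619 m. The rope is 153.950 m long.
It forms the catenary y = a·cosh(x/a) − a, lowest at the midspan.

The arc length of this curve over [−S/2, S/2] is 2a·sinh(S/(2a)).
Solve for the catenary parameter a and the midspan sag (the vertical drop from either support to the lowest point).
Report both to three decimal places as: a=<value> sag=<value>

seed: a₀ = √(S³/(24(L−S))) = √(106.619³/(24·47.331)) = 32.664307
iter 1: u=1.632041  f(a)=+6.718e+00  f'(a)=-3.747e+00  a ← 32.664307 − (+6.718e+00/-3.747e+00) = 34.457256
iter 2: u=1.547120  f(a)=+5.928e-01  f'(a)=-3.113e+00  a ← 34.457256 − (+5.928e-01/-3.113e+00) = 34.647723
iter 3: u=1.538615  f(a)=+5.603e-03  f'(a)=-3.054e+00  a ← 34.647723 − (+5.603e-03/-3.054e+00) = 34.649558
iter 4: u=1.538533  f(a)=+5.109e-07  f'(a)=-3.053e+00  a ← 34.649558 − (+5.109e-07/-3.053e+00) = 34.649558
iter 5: u=1.538533  f(a)=+2.842e-14  f'(a)=-3.053e+00  a ← 34.649558 − (+2.842e-14/-3.053e+00) = 34.649558
converged: |Δa| < 1e-12 after 5 iterations
sag = a·(cosh(S/(2a)) − 1) = 34.649558·(cosh(1.538533) − 1) = 49.764555
T_max/T_min = cosh(S/(2a)) = 2.436225

a=34.650 sag=49.765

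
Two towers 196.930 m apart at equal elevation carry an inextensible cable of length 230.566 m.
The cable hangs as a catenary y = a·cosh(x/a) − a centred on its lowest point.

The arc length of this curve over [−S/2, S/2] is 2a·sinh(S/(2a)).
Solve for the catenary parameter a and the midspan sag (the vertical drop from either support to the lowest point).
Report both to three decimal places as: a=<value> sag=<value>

seed: a₀ = √(S³/(24(L−S))) = √(196.930³/(24·33.636)) = 97.265770
iter 1: u=1.012329  f(a)=+1.766e+00  f'(a)=-7.652e-01  a ← 97.265770 − (+1.766e+00/-7.652e-01) = 99.574045
iter 2: u=0.988862  f(a)=+6.483e-02  f'(a)=-7.099e-01  a ← 99.574045 − (+6.483e-02/-7.099e-01) = 99.665362
iter 3: u=0.987956  f(a)=+9.471e-05  f'(a)=-7.078e-01  a ← 99.665362 − (+9.471e-05/-7.078e-01) = 99.665496
iter 4: u=0.987955  f(a)=+2.028e-10  f'(a)=-7.078e-01  a ← 99.665496 − (+2.028e-10/-7.078e-01) = 99.665496
iter 5: u=0.987955  f(a)=-2.842e-14  f'(a)=-7.078e-01  a ← 99.665496 − (-2.842e-14/-7.078e-01) = 99.665496
converged: |Δa| < 1e-12 after 5 iterations
sag = a·(cosh(S/(2a)) − 1) = 99.665496·(cosh(0.987955) − 1) = 52.726699
T_max/T_min = cosh(S/(2a)) = 1.529037

a=99.665 sag=52.727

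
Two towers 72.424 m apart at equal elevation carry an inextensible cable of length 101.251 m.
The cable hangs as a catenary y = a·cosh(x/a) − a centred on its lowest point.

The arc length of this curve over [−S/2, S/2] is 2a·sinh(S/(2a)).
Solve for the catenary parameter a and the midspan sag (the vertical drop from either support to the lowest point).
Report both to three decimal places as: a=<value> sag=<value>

seed: a₀ = √(S³/(24(L−S))) = √(72.424³/(24·28.827)) = 23.432489
iter 1: u=1.545376  f(a)=+3.645e+00  f'(a)=-3.100e+00  a ← 23.432489 − (+3.645e+00/-3.100e+00) = 24.607999
iter 2: u=1.471554  f(a)=+2.922e-01  f'(a)=-2.621e+00  a ← 24.607999 − (+2.922e-01/-2.621e+00) = 24.719464
iter 3: u=1.464918  f(a)=+2.240e-03  f'(a)=-2.581e+00  a ← 24.719464 − (+2.240e-03/-2.581e+00) = 24.720332
iter 4: u=1.464867  f(a)=+1.339e-07  f'(a)=-2.581e+00  a ← 24.720332 − (+1.339e-07/-2.581e+00) = 24.720332
iter 5: u=1.464867  f(a)=+1.421e-14  f'(a)=-2.581e+00  a ← 24.720332 − (+1.421e-14/-2.581e+00) = 24.720332
converged: |Δa| < 1e-12 after 5 iterations
sag = a·(cosh(S/(2a)) − 1) = 24.720332·(cosh(1.464867) − 1) = 31.618252
T_max/T_min = cosh(S/(2a)) = 2.279038

a=24.720 sag=31.618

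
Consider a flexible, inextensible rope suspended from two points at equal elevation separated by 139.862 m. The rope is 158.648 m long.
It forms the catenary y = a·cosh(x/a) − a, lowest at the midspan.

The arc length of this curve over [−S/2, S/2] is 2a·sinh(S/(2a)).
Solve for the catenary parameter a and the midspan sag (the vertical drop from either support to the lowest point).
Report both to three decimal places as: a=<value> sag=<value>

a=79.421 sag=32.829

seed: a₀ = √(S³/(24(L−S))) = √(139.862³/(24·18.786)) = 77.898092
iter 1: u=0.897724  f(a)=+7.717e-01  f'(a)=-5.223e-01  a ← 77.898092 − (+7.717e-01/-5.223e-01) = 79.375474
iter 2: u=0.881015  f(a)=+2.250e-02  f'(a)=-4.923e-01  a ← 79.375474 − (+2.250e-02/-4.923e-01) = 79.421181
iter 3: u=0.880508  f(a)=+2.040e-05  f'(a)=-4.914e-01  a ← 79.421181 − (+2.040e-05/-4.914e-01) = 79.421222
iter 4: u=0.880508  f(a)=+1.680e-11  f'(a)=-4.914e-01  a ← 79.421222 − (+1.680e-11/-4.914e-01) = 79.421222
converged: |Δa| < 1e-12 after 4 iterations
sag = a·(cosh(S/(2a)) − 1) = 79.421222·(cosh(0.880508) − 1) = 32.828622
T_max/T_min = cosh(S/(2a)) = 1.413348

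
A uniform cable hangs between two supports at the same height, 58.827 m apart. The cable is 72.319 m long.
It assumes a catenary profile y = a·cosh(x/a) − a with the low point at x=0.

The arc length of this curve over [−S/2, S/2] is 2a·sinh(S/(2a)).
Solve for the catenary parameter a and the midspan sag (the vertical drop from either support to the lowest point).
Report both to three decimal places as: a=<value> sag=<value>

a=25.895 sag=18.581

seed: a₀ = √(S³/(24(L−S))) = √(58.827³/(24·13.492)) = 25.073864
iter 1: u=1.173074  f(a)=+9.593e-01  f'(a)=-1.232e+00  a ← 25.073864 − (+9.593e-01/-1.232e+00) = 25.852700
iter 2: u=1.137734  f(a)=+4.651e-02  f'(a)=-1.115e+00  a ← 25.852700 − (+4.651e-02/-1.115e+00) = 25.894417
iter 3: u=1.135901  f(a)=+1.217e-04  f'(a)=-1.109e+00  a ← 25.894417 − (+1.217e-04/-1.109e+00) = 25.894527
iter 4: u=1.135896  f(a)=+8.373e-10  f'(a)=-1.109e+00  a ← 25.894527 − (+8.373e-10/-1.109e+00) = 25.894527
iter 5: u=1.135896  f(a)=+1.421e-14  f'(a)=-1.109e+00  a ← 25.894527 − (+1.421e-14/-1.109e+00) = 25.894527
converged: |Δa| < 1e-12 after 5 iterations
sag = a·(cosh(S/(2a)) − 1) = 25.894527·(cosh(1.135896) − 1) = 18.580589
T_max/T_min = cosh(S/(2a)) = 1.717549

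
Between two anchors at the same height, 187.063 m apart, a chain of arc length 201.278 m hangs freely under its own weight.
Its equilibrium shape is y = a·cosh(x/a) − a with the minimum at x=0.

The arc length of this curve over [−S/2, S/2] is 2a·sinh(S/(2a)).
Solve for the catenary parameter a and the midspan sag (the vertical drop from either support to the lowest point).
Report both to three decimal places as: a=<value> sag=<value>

a=140.069 sag=32.406

seed: a₀ = √(S³/(24(L−S))) = √(187.063³/(24·14.215)) = 138.516908
iter 1: u=0.675235  f(a)=+3.276e-01  f'(a)=-2.148e-01  a ← 138.516908 − (+3.276e-01/-2.148e-01) = 140.042358
iter 2: u=0.667880  f(a)=+5.490e-03  f'(a)=-2.076e-01  a ← 140.042358 − (+5.490e-03/-2.076e-01) = 140.068803
iter 3: u=0.667754  f(a)=+1.600e-06  f'(a)=-2.075e-01  a ← 140.068803 − (+1.600e-06/-2.075e-01) = 140.068811
iter 4: u=0.667754  f(a)=+1.137e-13  f'(a)=-2.075e-01  a ← 140.068811 − (+1.137e-13/-2.075e-01) = 140.068811
converged: |Δa| < 1e-12 after 4 iterations
sag = a·(cosh(S/(2a)) − 1) = 140.068811·(cosh(0.667754) − 1) = 32.405767
T_max/T_min = cosh(S/(2a)) = 1.231356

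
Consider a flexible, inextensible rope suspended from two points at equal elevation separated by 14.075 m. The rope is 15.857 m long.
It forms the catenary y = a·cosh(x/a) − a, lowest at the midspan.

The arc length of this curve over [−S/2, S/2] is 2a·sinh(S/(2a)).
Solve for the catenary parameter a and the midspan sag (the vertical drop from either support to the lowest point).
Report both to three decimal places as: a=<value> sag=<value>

seed: a₀ = √(S³/(24(L−S))) = √(14.075³/(24·1.782)) = 8.074453
iter 1: u=0.871576  f(a)=+6.892e-02  f'(a)=-4.758e-01  a ← 8.074453 − (+6.892e-02/-4.758e-01) = 8.219294
iter 2: u=0.856217  f(a)=+1.898e-03  f'(a)=-4.500e-01  a ← 8.219294 − (+1.898e-03/-4.500e-01) = 8.223512
iter 3: u=0.855778  f(a)=+1.530e-06  f'(a)=-4.492e-01  a ← 8.223512 − (+1.530e-06/-4.492e-01) = 8.223516
iter 4: u=0.855778  f(a)=+9.983e-13  f'(a)=-4.492e-01  a ← 8.223516 − (+9.983e-13/-4.492e-01) = 8.223516
converged: |Δa| < 1e-12 after 4 iterations
sag = a·(cosh(S/(2a)) − 1) = 8.223516·(cosh(0.855778) − 1) = 3.199589
T_max/T_min = cosh(S/(2a)) = 1.389078

a=8.224 sag=3.200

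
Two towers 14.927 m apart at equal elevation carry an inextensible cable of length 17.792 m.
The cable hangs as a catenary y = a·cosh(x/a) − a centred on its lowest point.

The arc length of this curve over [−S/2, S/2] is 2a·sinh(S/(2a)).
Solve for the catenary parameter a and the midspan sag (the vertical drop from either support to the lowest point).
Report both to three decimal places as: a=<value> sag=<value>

a=7.147 sag=4.264

seed: a₀ = √(S³/(24(L−S))) = √(14.927³/(24·2.865)) = 6.954900
iter 1: u=1.073128  f(a)=+1.696e-01  f'(a)=-9.227e-01  a ← 6.954900 − (+1.696e-01/-9.227e-01) = 7.138660
iter 2: u=1.045504  f(a)=+6.953e-03  f'(a)=-8.485e-01  a ← 7.138660 − (+6.953e-03/-8.485e-01) = 7.146854
iter 3: u=1.044306  f(a)=+1.280e-05  f'(a)=-8.454e-01  a ← 7.146854 − (+1.280e-05/-8.454e-01) = 7.146869
iter 4: u=1.044303  f(a)=+4.352e-11  f'(a)=-8.454e-01  a ← 7.146869 − (+4.352e-11/-8.454e-01) = 7.146869
iter 5: u=1.044303  f(a)=+0.000e+00  f'(a)=-8.454e-01  a ← 7.146869 − (+0.000e+00/-8.454e-01) = 7.146869
converged: |Δa| < 1e-12 after 5 iterations
sag = a·(cosh(S/(2a)) − 1) = 7.146869·(cosh(1.044303) − 1) = 4.264378
T_max/T_min = cosh(S/(2a)) = 1.596678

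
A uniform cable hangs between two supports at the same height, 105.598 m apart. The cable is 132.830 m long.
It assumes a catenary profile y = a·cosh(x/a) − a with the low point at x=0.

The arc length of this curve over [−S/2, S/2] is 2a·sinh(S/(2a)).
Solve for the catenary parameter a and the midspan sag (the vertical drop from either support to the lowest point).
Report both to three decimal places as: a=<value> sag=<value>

a=43.999 sag=35.668

seed: a₀ = √(S³/(24(L−S))) = √(105.598³/(24·27.232)) = 42.446135
iter 1: u=1.243906  f(a)=+2.186e+00  f'(a)=-1.493e+00  a ← 42.446135 − (+2.186e+00/-1.493e+00) = 43.910414
iter 2: u=1.202425  f(a)=+1.182e-01  f'(a)=-1.335e+00  a ← 43.910414 − (+1.182e-01/-1.335e+00) = 43.998936
iter 3: u=1.200006  f(a)=+3.894e-04  f'(a)=-1.327e+00  a ← 43.998936 − (+3.894e-04/-1.327e+00) = 43.999230
iter 4: u=1.199998  f(a)=+4.257e-09  f'(a)=-1.327e+00  a ← 43.999230 − (+4.257e-09/-1.327e+00) = 43.999230
iter 5: u=1.199998  f(a)=-2.842e-14  f'(a)=-1.327e+00  a ← 43.999230 − (-2.842e-14/-1.327e+00) = 43.999230
converged: |Δa| < 1e-12 after 5 iterations
sag = a·(cosh(S/(2a)) − 1) = 43.999230·(cosh(1.199998) − 1) = 35.668106
T_max/T_min = cosh(S/(2a)) = 1.810653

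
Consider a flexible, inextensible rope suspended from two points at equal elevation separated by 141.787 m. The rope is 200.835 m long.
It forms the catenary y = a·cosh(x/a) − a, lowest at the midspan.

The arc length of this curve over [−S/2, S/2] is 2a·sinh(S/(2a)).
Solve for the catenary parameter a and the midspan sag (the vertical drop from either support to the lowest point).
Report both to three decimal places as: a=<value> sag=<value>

seed: a₀ = √(S³/(24(L−S))) = √(141.787³/(24·59.048)) = 44.848343
iter 1: u=1.580738  f(a)=+7.832e+00  f'(a)=-3.353e+00  a ← 44.848343 − (+7.832e+00/-3.353e+00) = 47.184283
iter 2: u=1.502481  f(a)=+6.535e-01  f'(a)=-2.815e+00  a ← 47.184283 − (+6.535e-01/-2.815e+00) = 47.416464
iter 3: u=1.495124  f(a)=+5.465e-03  f'(a)=-2.768e+00  a ← 47.416464 − (+5.465e-03/-2.768e+00) = 47.418439
iter 4: u=1.495062  f(a)=+3.893e-07  f'(a)=-2.767e+00  a ← 47.418439 − (+3.893e-07/-2.767e+00) = 47.418439
iter 5: u=1.495062  f(a)=+2.842e-14  f'(a)=-2.767e+00  a ← 47.418439 − (+2.842e-14/-2.767e+00) = 47.418439
converged: |Δa| < 1e-12 after 5 iterations
sag = a·(cosh(S/(2a)) − 1) = 47.418439·(cosh(1.495062) − 1) = 63.631922
T_max/T_min = cosh(S/(2a)) = 2.341924

a=47.418 sag=63.632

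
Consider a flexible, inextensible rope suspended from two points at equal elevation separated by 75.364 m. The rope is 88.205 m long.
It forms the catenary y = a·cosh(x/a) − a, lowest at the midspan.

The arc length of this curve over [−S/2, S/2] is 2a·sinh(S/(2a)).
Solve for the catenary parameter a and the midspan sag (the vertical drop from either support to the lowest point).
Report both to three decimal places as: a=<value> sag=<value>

a=38.186 sag=20.151

seed: a₀ = √(S³/(24(L−S))) = √(75.364³/(24·12.841)) = 37.268410
iter 1: u=1.011098  f(a)=+6.726e-01  f'(a)=-7.622e-01  a ← 37.268410 − (+6.726e-01/-7.622e-01) = 38.150860
iter 2: u=0.987710  f(a)=+2.463e-02  f'(a)=-7.073e-01  a ← 38.150860 − (+2.463e-02/-7.073e-01) = 38.185684
iter 3: u=0.986810  f(a)=+3.581e-05  f'(a)=-7.052e-01  a ← 38.185684 − (+3.581e-05/-7.052e-01) = 38.185734
iter 4: u=0.986808  f(a)=+7.596e-11  f'(a)=-7.052e-01  a ← 38.185734 − (+7.596e-11/-7.052e-01) = 38.185734
iter 5: u=0.986808  f(a)=+0.000e+00  f'(a)=-7.052e-01  a ← 38.185734 − (+0.000e+00/-7.052e-01) = 38.185734
converged: |Δa| < 1e-12 after 5 iterations
sag = a·(cosh(S/(2a)) − 1) = 38.185734·(cosh(0.986808) − 1) = 20.151053
T_max/T_min = cosh(S/(2a)) = 1.527712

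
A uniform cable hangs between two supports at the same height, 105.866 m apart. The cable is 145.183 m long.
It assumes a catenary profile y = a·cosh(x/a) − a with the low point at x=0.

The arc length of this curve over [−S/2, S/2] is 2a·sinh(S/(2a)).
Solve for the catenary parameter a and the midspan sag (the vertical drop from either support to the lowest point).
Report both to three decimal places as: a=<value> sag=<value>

seed: a₀ = √(S³/(24(L−S))) = √(105.866³/(24·39.317)) = 35.460018
iter 1: u=1.492752  f(a)=+4.620e+00  f'(a)=-2.753e+00  a ← 35.460018 − (+4.620e+00/-2.753e+00) = 37.138488
iter 2: u=1.425287  f(a)=+3.483e-01  f'(a)=-2.352e+00  a ← 37.138488 − (+3.483e-01/-2.352e+00) = 37.286580
iter 3: u=1.419626  f(a)=+2.336e-03  f'(a)=-2.320e+00  a ← 37.286580 − (+2.336e-03/-2.320e+00) = 37.287587
iter 4: u=1.419588  f(a)=+1.066e-07  f'(a)=-2.320e+00  a ← 37.287587 − (+1.066e-07/-2.320e+00) = 37.287587
iter 5: u=1.419588  f(a)=+0.000e+00  f'(a)=-2.320e+00  a ← 37.287587 − (+0.000e+00/-2.320e+00) = 37.287587
converged: |Δa| < 1e-12 after 5 iterations
sag = a·(cosh(S/(2a)) − 1) = 37.287587·(cosh(1.419588) − 1) = 44.320562
T_max/T_min = cosh(S/(2a)) = 2.188614

a=37.288 sag=44.321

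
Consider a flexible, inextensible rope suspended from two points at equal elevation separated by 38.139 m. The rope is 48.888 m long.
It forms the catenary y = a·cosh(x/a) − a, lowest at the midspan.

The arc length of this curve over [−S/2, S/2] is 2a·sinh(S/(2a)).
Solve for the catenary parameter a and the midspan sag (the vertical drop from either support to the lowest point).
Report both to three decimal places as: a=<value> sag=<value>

a=15.248 sag=13.562

seed: a₀ = √(S³/(24(L−S))) = √(38.139³/(24·10.749)) = 14.664400
iter 1: u=1.300394  f(a)=+9.463e-01  f'(a)=-1.729e+00  a ← 14.664400 − (+9.463e-01/-1.729e+00) = 15.211603
iter 2: u=1.253615  f(a)=+5.555e-02  f'(a)=-1.532e+00  a ← 15.211603 − (+5.555e-02/-1.532e+00) = 15.247866
iter 3: u=1.250634  f(a)=+2.178e-04  f'(a)=-1.520e+00  a ← 15.247866 − (+2.178e-04/-1.520e+00) = 15.248009
iter 4: u=1.250622  f(a)=+3.377e-09  f'(a)=-1.520e+00  a ← 15.248009 − (+3.377e-09/-1.520e+00) = 15.248009
iter 5: u=1.250622  f(a)=-1.421e-14  f'(a)=-1.520e+00  a ← 15.248009 − (-1.421e-14/-1.520e+00) = 15.248009
converged: |Δa| < 1e-12 after 5 iterations
sag = a·(cosh(S/(2a)) − 1) = 15.248009·(cosh(1.250622) − 1) = 13.561901
T_max/T_min = cosh(S/(2a)) = 1.889421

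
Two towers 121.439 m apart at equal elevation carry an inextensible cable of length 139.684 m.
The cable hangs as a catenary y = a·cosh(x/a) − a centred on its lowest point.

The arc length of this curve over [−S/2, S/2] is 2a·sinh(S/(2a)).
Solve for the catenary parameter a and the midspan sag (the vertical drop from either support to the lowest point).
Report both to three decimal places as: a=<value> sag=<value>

seed: a₀ = √(S³/(24(L−S))) = √(121.439³/(24·18.245)) = 63.952823
iter 1: u=0.949442  f(a)=+8.402e-01  f'(a)=-6.237e-01  a ← 63.952823 − (+8.402e-01/-6.237e-01) = 65.299974
iter 2: u=0.929855  f(a)=+2.728e-02  f'(a)=-5.838e-01  a ← 65.299974 − (+2.728e-02/-5.838e-01) = 65.346708
iter 3: u=0.929190  f(a)=+3.090e-05  f'(a)=-5.825e-01  a ← 65.346708 − (+3.090e-05/-5.825e-01) = 65.346761
iter 4: u=0.929189  f(a)=+3.973e-11  f'(a)=-5.825e-01  a ← 65.346761 − (+3.973e-11/-5.825e-01) = 65.346761
iter 5: u=0.929189  f(a)=+2.842e-14  f'(a)=-5.825e-01  a ← 65.346761 − (+2.842e-14/-5.825e-01) = 65.346761
converged: |Δa| < 1e-12 after 5 iterations
sag = a·(cosh(S/(2a)) − 1) = 65.346761·(cosh(0.929189) − 1) = 30.298961
T_max/T_min = cosh(S/(2a)) = 1.463664

a=65.347 sag=30.299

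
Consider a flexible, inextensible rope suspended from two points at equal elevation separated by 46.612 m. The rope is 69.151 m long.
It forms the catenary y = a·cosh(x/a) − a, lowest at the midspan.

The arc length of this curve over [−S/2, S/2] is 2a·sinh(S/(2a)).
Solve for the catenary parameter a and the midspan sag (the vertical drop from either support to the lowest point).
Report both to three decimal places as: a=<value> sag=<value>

a=14.582 sag=22.943

seed: a₀ = √(S³/(24(L−S))) = √(46.612³/(24·22.539)) = 13.682759
iter 1: u=1.703311  f(a)=+3.505e+00  f'(a)=-4.355e+00  a ← 13.682759 − (+3.505e+00/-4.355e+00) = 14.487554
iter 2: u=1.608691  f(a)=+3.330e-01  f'(a)=-3.563e+00  a ← 14.487554 − (+3.330e-01/-3.563e+00) = 14.581012
iter 3: u=1.598380  f(a)=+3.704e-03  f'(a)=-3.484e+00  a ← 14.581012 − (+3.704e-03/-3.484e+00) = 14.582075
iter 4: u=1.598264  f(a)=+4.694e-07  f'(a)=-3.484e+00  a ← 14.582075 − (+4.694e-07/-3.484e+00) = 14.582075
iter 5: u=1.598264  f(a)=+0.000e+00  f'(a)=-3.484e+00  a ← 14.582075 − (+0.000e+00/-3.484e+00) = 14.582075
converged: |Δa| < 1e-12 after 5 iterations
sag = a·(cosh(S/(2a)) − 1) = 14.582075·(cosh(1.598264) − 1) = 22.942611
T_max/T_min = cosh(S/(2a)) = 2.573343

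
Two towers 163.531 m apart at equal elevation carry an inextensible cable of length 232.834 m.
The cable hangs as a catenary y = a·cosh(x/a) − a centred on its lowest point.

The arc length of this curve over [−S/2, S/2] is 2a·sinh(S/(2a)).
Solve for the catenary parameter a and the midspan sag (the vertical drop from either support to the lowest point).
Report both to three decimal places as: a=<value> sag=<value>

a=54.263 sag=74.179

seed: a₀ = √(S³/(24(L−S))) = √(163.531³/(24·69.303)) = 51.276515
iter 1: u=1.594599  f(a)=+9.364e+00  f'(a)=-3.456e+00  a ← 51.276515 − (+9.364e+00/-3.456e+00) = 53.986013
iter 2: u=1.514568  f(a)=+7.934e-01  f'(a)=-2.893e+00  a ← 53.986013 − (+7.934e-01/-2.893e+00) = 54.260265
iter 3: u=1.506913  f(a)=+6.861e-03  f'(a)=-2.843e+00  a ← 54.260265 − (+6.861e-03/-2.843e+00) = 54.262678
iter 4: u=1.506846  f(a)=+5.229e-07  f'(a)=-2.843e+00  a ← 54.262678 − (+5.229e-07/-2.843e+00) = 54.262678
iter 5: u=1.506846  f(a)=-5.684e-14  f'(a)=-2.843e+00  a ← 54.262678 − (-5.684e-14/-2.843e+00) = 54.262678
converged: |Δa| < 1e-12 after 5 iterations
sag = a·(cosh(S/(2a)) − 1) = 54.262678·(cosh(1.506846) − 1) = 74.179356
T_max/T_min = cosh(S/(2a)) = 2.367042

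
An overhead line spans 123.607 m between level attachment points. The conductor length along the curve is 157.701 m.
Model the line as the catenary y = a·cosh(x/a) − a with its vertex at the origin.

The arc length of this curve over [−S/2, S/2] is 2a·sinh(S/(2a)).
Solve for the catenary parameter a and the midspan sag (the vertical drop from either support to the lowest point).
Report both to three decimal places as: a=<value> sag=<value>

a=49.915 sag=43.406

seed: a₀ = √(S³/(24(L−S))) = √(123.607³/(24·34.094)) = 48.041881
iter 1: u=1.286450  f(a)=+2.935e+00  f'(a)=-1.669e+00  a ← 48.041881 − (+2.935e+00/-1.669e+00) = 49.800862
iter 2: u=1.241013  f(a)=+1.689e-01  f'(a)=-1.482e+00  a ← 49.800862 − (+1.689e-01/-1.482e+00) = 49.914858
iter 3: u=1.238178  f(a)=+6.348e-04  f'(a)=-1.470e+00  a ← 49.914858 − (+6.348e-04/-1.470e+00) = 49.915290
iter 4: u=1.238168  f(a)=+9.043e-09  f'(a)=-1.470e+00  a ← 49.915290 − (+9.043e-09/-1.470e+00) = 49.915290
iter 5: u=1.238168  f(a)=-2.842e-14  f'(a)=-1.470e+00  a ← 49.915290 − (-2.842e-14/-1.470e+00) = 49.915290
converged: |Δa| < 1e-12 after 5 iterations
sag = a·(cosh(S/(2a)) − 1) = 49.915290·(cosh(1.238168) − 1) = 43.406398
T_max/T_min = cosh(S/(2a)) = 1.869601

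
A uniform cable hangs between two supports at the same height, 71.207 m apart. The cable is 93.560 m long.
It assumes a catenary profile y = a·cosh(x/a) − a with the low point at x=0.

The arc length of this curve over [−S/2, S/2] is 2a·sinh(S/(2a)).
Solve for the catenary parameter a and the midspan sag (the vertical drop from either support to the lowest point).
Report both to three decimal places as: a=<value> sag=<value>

seed: a₀ = √(S³/(24(L−S))) = √(71.207³/(24·22.353)) = 25.942421
iter 1: u=1.372405  f(a)=+2.202e+00  f'(a)=-2.070e+00  a ← 25.942421 − (+2.202e+00/-2.070e+00) = 27.005950
iter 2: u=1.318358  f(a)=+1.427e-01  f'(a)=-1.810e+00  a ← 27.005950 − (+1.427e-01/-1.810e+00) = 27.084757
iter 3: u=1.314522  f(a)=+6.904e-04  f'(a)=-1.793e+00  a ← 27.084757 − (+6.904e-04/-1.793e+00) = 27.085142
iter 4: u=1.314503  f(a)=+1.634e-08  f'(a)=-1.793e+00  a ← 27.085142 − (+1.634e-08/-1.793e+00) = 27.085142
iter 5: u=1.314503  f(a)=-1.421e-14  f'(a)=-1.793e+00  a ← 27.085142 − (-1.421e-14/-1.793e+00) = 27.085142
converged: |Δa| < 1e-12 after 5 iterations
sag = a·(cosh(S/(2a)) − 1) = 27.085142·(cosh(1.314503) − 1) = 26.970138
T_max/T_min = cosh(S/(2a)) = 1.995754

a=27.085 sag=26.970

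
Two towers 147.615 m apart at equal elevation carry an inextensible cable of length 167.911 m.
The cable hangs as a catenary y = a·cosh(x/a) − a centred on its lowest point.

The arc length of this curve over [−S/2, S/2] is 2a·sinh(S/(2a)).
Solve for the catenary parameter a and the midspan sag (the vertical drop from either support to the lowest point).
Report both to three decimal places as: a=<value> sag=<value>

seed: a₀ = √(S³/(24(L−S))) = √(147.615³/(24·20.296)) = 81.261510
iter 1: u=0.908271  f(a)=+8.538e-01  f'(a)=-5.420e-01  a ← 81.261510 − (+8.538e-01/-5.420e-01) = 82.836889
iter 2: u=0.890998  f(a)=+2.546e-02  f'(a)=-5.101e-01  a ← 82.836889 − (+2.546e-02/-5.101e-01) = 82.886805
iter 3: u=0.890461  f(a)=+2.418e-05  f'(a)=-5.091e-01  a ← 82.886805 − (+2.418e-05/-5.091e-01) = 82.886852
iter 4: u=0.890461  f(a)=+2.188e-11  f'(a)=-5.091e-01  a ← 82.886852 − (+2.188e-11/-5.091e-01) = 82.886852
converged: |Δa| < 1e-12 after 4 iterations
sag = a·(cosh(S/(2a)) − 1) = 82.886852·(cosh(0.890461) − 1) = 35.090926
T_max/T_min = cosh(S/(2a)) = 1.423359

a=82.887 sag=35.091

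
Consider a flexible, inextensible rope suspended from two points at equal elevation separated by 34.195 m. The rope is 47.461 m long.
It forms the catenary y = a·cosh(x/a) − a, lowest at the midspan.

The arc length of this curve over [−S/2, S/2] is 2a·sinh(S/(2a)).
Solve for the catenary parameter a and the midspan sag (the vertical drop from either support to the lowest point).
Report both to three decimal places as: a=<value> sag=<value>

a=11.808 sag=14.698

seed: a₀ = √(S³/(24(L−S))) = √(34.195³/(24·13.266)) = 11.206456
iter 1: u=1.525683  f(a)=+1.632e+00  f'(a)=-2.967e+00  a ← 11.206456 − (+1.632e+00/-2.967e+00) = 11.756721
iter 2: u=1.454275  f(a)=+1.279e-01  f'(a)=-2.518e+00  a ← 11.756721 − (+1.279e-01/-2.518e+00) = 11.807525
iter 3: u=1.448017  f(a)=+9.335e-04  f'(a)=-2.482e+00  a ← 11.807525 − (+9.335e-04/-2.482e+00) = 11.807901
iter 4: u=1.447971  f(a)=+5.050e-08  f'(a)=-2.481e+00  a ← 11.807901 − (+5.050e-08/-2.481e+00) = 11.807901
iter 5: u=1.447971  f(a)=+0.000e+00  f'(a)=-2.481e+00  a ← 11.807901 − (+0.000e+00/-2.481e+00) = 11.807901
converged: |Δa| < 1e-12 after 5 iterations
sag = a·(cosh(S/(2a)) − 1) = 11.807901·(cosh(1.447971) − 1) = 14.698007
T_max/T_min = cosh(S/(2a)) = 2.244760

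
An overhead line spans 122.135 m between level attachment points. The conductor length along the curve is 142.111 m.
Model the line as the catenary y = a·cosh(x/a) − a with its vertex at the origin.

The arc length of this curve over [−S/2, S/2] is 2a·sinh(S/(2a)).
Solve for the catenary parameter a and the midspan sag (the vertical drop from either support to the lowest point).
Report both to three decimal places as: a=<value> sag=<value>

seed: a₀ = √(S³/(24(L−S))) = √(122.135³/(24·19.976)) = 61.645350
iter 1: u=0.990626  f(a)=+1.003e+00  f'(a)=-7.140e-01  a ← 61.645350 − (+1.003e+00/-7.140e-01) = 63.050713
iter 2: u=0.968546  f(a)=+3.534e-02  f'(a)=-6.645e-01  a ← 63.050713 − (+3.534e-02/-6.645e-01) = 63.103894
iter 3: u=0.967729  f(a)=+4.738e-05  f'(a)=-6.627e-01  a ← 63.103894 − (+4.738e-05/-6.627e-01) = 63.103966
iter 4: u=0.967728  f(a)=+8.541e-11  f'(a)=-6.627e-01  a ← 63.103966 − (+8.541e-11/-6.627e-01) = 63.103966
iter 5: u=0.967728  f(a)=+2.842e-14  f'(a)=-6.627e-01  a ← 63.103966 − (+2.842e-14/-6.627e-01) = 63.103966
converged: |Δa| < 1e-12 after 5 iterations
sag = a·(cosh(S/(2a)) − 1) = 63.103966·(cosh(0.967728) − 1) = 31.927579
T_max/T_min = cosh(S/(2a)) = 1.505952

a=63.104 sag=31.928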